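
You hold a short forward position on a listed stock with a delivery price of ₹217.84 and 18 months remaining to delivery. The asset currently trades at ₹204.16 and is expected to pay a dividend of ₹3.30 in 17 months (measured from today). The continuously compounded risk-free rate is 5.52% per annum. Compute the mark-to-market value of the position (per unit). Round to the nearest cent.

PV(remaining dividends) I = 3.30·e^(−0.0552·17/12) = 3.0518
Current forward F = (S − I)·e^(rT) = (204.16 − 3.0518)·e^(0.0552·18/12) = 201.1082 × 1.086325 = 218.4689
Value (long) = (F − K)·e^(−rT) = (218.4689 − 217.84) × 0.920535 = 0.5789
Short position value = −(long value) = -₹0.58

-₹0.58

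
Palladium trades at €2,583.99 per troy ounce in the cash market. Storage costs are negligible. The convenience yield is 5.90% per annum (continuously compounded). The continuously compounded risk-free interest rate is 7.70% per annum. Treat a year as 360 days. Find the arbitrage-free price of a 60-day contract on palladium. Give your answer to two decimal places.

Net carry = r + u − y = 0.0770 + 0.0000 − 0.0590 = 0.0180
F = S·e^((r+u−y)T) = 2583.99 · e^(0.0180 × 60/360) = 2583.99 · e^0.00300000
= 2583.99 × 1.00300450 = €2,591.75 per troy ounce

€2,591.75 per troy ounce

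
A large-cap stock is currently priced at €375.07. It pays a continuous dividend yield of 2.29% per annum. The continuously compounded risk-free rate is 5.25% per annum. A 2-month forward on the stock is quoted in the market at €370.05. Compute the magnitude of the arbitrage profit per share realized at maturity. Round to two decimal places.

Fair forward: F* = S·e^(carry·T), with carry = (r − q) = 0.0525 − 0.0229 = 0.0296
F* = 375.07 · e^(0.0296 × 2/12) = 375.07 · e^0.004933 = 375.07 × 1.004945 = €376.9247
Market €370.05 < fair €376.9247: forward underpriced → reverse cash-and-carry (short spot, go long the forward).
At maturity, profit = |F_mkt − F*| = |370.05 − 376.9247| = €6.87 per share

€6.87 per share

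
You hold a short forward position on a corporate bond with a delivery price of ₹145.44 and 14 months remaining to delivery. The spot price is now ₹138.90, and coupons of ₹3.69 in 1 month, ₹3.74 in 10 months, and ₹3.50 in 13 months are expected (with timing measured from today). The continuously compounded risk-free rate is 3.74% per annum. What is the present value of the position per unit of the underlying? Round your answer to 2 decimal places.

PV(remaining coupons) I = 3.69·e^(−0.0374·1/12) + 3.74·e^(−0.0374·10/12) + 3.50·e^(−0.0374·13/12) = 10.6648
Current forward F = (S − I)·e^(rT) = (138.90 − 10.6648)·e^(0.0374·14/12) = 128.2352 × 1.044599 = 133.9544
Value (long) = (F − K)·e^(−rT) = (133.9544 − 145.44) × 0.957305 = -10.9952
Short position value = −(long value) = ₹11.00

₹11.00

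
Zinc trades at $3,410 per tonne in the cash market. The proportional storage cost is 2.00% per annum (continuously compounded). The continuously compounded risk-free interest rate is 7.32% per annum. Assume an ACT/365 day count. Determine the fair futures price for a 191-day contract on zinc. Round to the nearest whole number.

Net carry = r + u − y = 0.0732 + 0.0200 − 0.0000 = 0.0932
F = S·e^((r+u−y)T) = 3410 · e^(0.0932 × 191/365) = 3410 · e^0.048770
= 3410 × 1.049979 = $3,580 per tonne

$3,580 per tonne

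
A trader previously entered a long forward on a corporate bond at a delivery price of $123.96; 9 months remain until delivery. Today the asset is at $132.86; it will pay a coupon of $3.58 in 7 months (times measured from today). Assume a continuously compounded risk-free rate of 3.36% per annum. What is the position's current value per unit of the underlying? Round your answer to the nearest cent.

PV(remaining coupons) I = 3.58·e^(−0.0336·7/12) = 3.5105
Current forward F = (S − I)·e^(rT) = (132.86 − 3.5105)·e^(0.0336·9/12) = 129.3495 × 1.025520 = 132.6505
Value (long) = (F − K)·e^(−rT) = (132.6505 − 123.96) × 0.975115 = 8.4742
Value = $8.47

$8.47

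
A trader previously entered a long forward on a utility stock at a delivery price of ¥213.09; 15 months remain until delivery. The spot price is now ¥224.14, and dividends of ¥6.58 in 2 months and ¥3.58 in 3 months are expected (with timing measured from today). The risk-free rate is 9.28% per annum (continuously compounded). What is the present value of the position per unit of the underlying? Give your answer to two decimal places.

¥24.41

PV(remaining dividends) I = 6.58·e^(−0.0928·2/12) + 3.58·e^(−0.0928·3/12) = 9.9769
Current forward F = (S − I)·e^(rT) = (224.14 − 9.9769)·e^(0.0928·15/12) = 214.1631 × 1.122996 = 240.5043
Value (long) = (F − K)·e^(−rT) = (240.5043 − 213.09) × 0.890475 = 24.4117
Value = ¥24.41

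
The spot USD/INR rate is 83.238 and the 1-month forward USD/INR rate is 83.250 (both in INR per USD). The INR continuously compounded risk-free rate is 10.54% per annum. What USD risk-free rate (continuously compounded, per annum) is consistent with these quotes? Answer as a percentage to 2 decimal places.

10.37%

F = S·e^((r_INR − r_USD)T) ⇒ r_USD = r_INR − ln(F/S)/T
ln(83.250/83.238) = 0.000144; /(1/12) = 0.001728
r_USD = 0.1054 − 0.001728 = 0.103672
r_USD = 10.37%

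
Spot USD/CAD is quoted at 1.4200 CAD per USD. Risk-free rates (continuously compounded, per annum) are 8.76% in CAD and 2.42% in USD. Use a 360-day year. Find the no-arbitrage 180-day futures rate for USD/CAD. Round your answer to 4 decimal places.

F = S·e^((r_CAD − r_USD)T) = 1.4200 · e^((0.0876 − 0.0242) × 180/360)
= 1.4200 · e^0.031700 = 1.4200 × 1.032208
F = 1.4657 CAD per USD

1.4657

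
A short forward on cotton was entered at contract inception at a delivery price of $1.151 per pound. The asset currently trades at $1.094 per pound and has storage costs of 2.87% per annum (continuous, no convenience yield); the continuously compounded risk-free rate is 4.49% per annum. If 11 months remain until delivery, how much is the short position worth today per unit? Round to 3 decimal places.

Current fair forward for the remaining 11 months: F = S·e^((r + u)·T), (r + u) = 0.0449 + 0.0287 = 0.0736
F = 1.094 · e^(0.0736 × 11/12) = 1.094 × 1.069795 = 1.1704
Value of long forward = (F − K)·e^(−rT) = (1.1704 − 1.151) · e^(−0.0449·11/12)
= 0.0194 × 0.959677 = 0.019
Short position value = −(long value) = -$0.019

-$0.019 per pound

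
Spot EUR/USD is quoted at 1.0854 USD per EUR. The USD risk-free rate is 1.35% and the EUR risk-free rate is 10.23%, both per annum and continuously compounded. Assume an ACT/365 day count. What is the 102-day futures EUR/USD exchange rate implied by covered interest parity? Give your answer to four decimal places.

F = S·e^((r_USD − r_EUR)T) = 1.0854 · e^((0.0135 − 0.1023) × 102/365)
= 1.0854 · e^-0.024815 = 1.0854 × 0.975490
F = 1.0588 USD per EUR

1.0588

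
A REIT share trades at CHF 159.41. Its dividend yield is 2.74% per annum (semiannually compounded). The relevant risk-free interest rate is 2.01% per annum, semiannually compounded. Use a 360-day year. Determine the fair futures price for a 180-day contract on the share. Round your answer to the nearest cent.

F = S · (1+r/2)^(2T) / (1+q/2)^(2T)
= 159.41 × 1.010050 / 1.013700 = 159.41 × 0.996399
F = CHF 158.84

CHF 158.84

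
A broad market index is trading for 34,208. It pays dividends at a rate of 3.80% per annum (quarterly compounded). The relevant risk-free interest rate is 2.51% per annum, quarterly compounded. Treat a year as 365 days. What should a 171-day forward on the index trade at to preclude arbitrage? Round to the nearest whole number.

34,003

F = S · (1+r/4)^(4T) / (1+q/4)^(4T)
= 34208 × 1.011791 / 1.017877 = 34208 × 0.994021
F = 34,003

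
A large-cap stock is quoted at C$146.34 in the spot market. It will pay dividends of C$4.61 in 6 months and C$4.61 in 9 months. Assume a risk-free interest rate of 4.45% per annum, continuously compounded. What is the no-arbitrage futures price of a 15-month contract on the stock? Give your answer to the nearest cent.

C$145.23

PV(dividends) I = 4.61·e^(−0.0445·6/12) + 4.61·e^(−0.0445·9/12)
I = 4.5086 + 4.4587 = 8.9673
F = (S − I)·e^(rT) = (146.34 − 8.9673) · e^(0.0445·15/12)
= 137.3727 · e^0.055625 = 137.3727 × 1.057201 = C$145.23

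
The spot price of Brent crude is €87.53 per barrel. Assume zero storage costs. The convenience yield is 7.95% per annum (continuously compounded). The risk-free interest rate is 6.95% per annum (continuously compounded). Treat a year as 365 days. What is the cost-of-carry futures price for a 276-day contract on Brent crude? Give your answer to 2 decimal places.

€86.87 per barrel

Net carry = r + u − y = 0.0695 + 0.0000 − 0.0795 = -0.0100
F = S·e^((r+u−y)T) = 87.53 · e^(-0.0100 × 276/365) = 87.53 · e^-0.007562
= 87.53 × 0.992467 = €86.87 per barrel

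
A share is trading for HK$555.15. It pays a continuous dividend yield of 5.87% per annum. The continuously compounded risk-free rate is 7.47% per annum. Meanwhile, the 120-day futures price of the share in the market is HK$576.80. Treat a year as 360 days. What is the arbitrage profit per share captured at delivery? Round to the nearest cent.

Fair futures: F* = S·e^(carry·T), with carry = (r − q) = 0.0747 − 0.0587 = 0.0160
F* = 555.15 · e^(0.0160 × 120/360) = 555.15 · e^0.005333 = 555.15 × 1.005347 = HK$558.1184
Market HK$576.80 > fair HK$558.1184: forward overpriced → cash-and-carry (buy spot, short the forward).
At maturity, profit = |F_mkt − F*| = |576.80 − 558.1184| = HK$18.68 per share

HK$18.68 per share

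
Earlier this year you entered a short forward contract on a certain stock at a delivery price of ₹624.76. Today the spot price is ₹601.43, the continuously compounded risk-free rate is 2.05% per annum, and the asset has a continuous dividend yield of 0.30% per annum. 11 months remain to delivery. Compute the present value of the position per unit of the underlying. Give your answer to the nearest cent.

Current fair forward for the remaining 11 months: F = S·e^((r − q)·T), (r − q) = 0.0205 − 0.0030 = 0.0175
F = 601.43 · e^(0.0175 × 11/12) = 601.43 × 1.016171 = 611.1557
Value of long forward = (F − K)·e^(−rT) = (611.1557 − 624.76) · e^(−0.0205·11/12)
= -13.6043 × 0.981384 = -13.35
Short position value = −(long value) = ₹13.35

₹13.35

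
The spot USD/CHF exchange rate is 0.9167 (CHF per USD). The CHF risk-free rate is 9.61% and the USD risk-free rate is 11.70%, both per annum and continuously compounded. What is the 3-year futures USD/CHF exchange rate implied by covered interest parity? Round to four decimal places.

F = S·e^((r_CHF − r_USD)T) = 0.9167 · e^((0.0961 − 0.1170) × 3)
= 0.9167 · e^-0.062700 = 0.9167 × 0.939225
F = 0.8610 CHF per USD

0.8610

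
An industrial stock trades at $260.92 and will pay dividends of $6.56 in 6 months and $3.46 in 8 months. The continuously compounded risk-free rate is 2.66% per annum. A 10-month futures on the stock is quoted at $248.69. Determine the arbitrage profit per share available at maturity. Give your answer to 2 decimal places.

$7.98 per share

PV(dividends) I = 6.56·e^(−0.0266·6/12) + 3.46·e^(−0.0266·8/12) = 9.8725
Fair futures F* = (S − I)·e^(rT) = (260.92 − 9.8725)·e^0.022167 = 251.0475 × 1.022415 = 256.6747
Market $248.69 < fair 256.6747: forward underpriced → reverse cash-and-carry (short the stock, invest proceeds at r, pay the dividends, go long the forward).
Profit at T = |F_mkt − F*| = |248.69 − 256.6747| = $7.98 per share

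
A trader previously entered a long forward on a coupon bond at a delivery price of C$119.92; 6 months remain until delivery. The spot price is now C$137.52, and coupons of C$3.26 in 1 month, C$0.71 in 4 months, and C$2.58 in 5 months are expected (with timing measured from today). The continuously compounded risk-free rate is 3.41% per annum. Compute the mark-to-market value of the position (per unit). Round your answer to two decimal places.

C$13.13

PV(remaining coupons) I = 3.26·e^(−0.0341·1/12) + 0.71·e^(−0.0341·4/12) + 2.58·e^(−0.0341·5/12) = 6.4963
Current forward F = (S − I)·e^(rT) = (137.52 − 6.4963)·e^(0.0341·6/12) = 131.0237 × 1.017196 = 133.2768
Value (long) = (F − K)·e^(−rT) = (133.2768 − 119.92) × 0.983095 = 13.1310
Value = C$13.13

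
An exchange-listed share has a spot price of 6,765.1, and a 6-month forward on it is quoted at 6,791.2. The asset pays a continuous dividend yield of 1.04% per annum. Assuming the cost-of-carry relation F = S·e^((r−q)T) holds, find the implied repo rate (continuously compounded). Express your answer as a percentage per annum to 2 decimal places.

From F = S·e^((r−q)T): (r − q) = ln(F/S)/T
ln(6791.2/6765.1) = ln(1.003858) = 0.003851
(r − q) = 0.003851 / (6/12) = 0.007702
r = ln(F/S)/T + q = 0.007702 + 0.0104 = 0.018102
r = 1.81%

1.81%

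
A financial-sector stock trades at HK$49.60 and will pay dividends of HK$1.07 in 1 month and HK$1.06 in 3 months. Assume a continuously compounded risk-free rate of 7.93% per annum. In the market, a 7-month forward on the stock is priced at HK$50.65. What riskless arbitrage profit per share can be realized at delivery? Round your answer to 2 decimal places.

PV(dividends) I = 1.07·e^(−0.0793·1/12) + 1.06·e^(−0.0793·3/12) = 2.1021
Fair forward F* = (S − I)·e^(rT) = (49.60 − 2.1021)·e^0.046258 = 47.4979 × 1.047345 = 49.7467
Market HK$50.65 > fair 49.7467: forward overpriced → cash-and-carry (borrow at r, buy the stock and collect the dividends, short the forward).
Profit at T = |F_mkt − F*| = |50.65 − 49.7467| = HK$0.90 per share

HK$0.90 per share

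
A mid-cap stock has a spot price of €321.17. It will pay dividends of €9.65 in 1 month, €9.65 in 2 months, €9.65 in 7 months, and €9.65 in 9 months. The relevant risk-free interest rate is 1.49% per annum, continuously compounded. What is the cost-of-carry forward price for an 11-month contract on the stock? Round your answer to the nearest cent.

PV(dividends) I = 9.65·e^(−0.0149·1/12) + 9.65·e^(−0.0149·2/12) + 9.65·e^(−0.0149·7/12) + 9.65·e^(−0.0149·9/12)
I = 9.6380 + 9.6261 + 9.5665 + 9.5428 = 38.3734
F = (S − I)·e^(rT) = (321.17 − 38.3734) · e^(0.0149·11/12)
= 282.7966 · e^0.013658 = 282.7966 × 1.013752 = €286.69

€286.69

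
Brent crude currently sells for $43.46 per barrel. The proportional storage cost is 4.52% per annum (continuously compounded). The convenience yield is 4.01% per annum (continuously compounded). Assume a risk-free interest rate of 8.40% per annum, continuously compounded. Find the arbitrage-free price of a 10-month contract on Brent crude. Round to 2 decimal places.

Net carry = r + u − y = 0.0840 + 0.0452 − 0.0401 = 0.0891
F = S·e^((r+u−y)T) = 43.46 · e^(0.0891 × 10/12) = 43.46 · e^0.074250
= 43.46 × 1.077076 = $46.81 per barrel

$46.81 per barrel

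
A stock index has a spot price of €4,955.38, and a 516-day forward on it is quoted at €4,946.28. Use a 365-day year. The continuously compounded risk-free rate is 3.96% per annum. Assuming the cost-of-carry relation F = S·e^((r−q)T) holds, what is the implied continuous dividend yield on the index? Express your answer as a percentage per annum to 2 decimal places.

4.09%

From F = S·e^((r−q)T): (r − q) = ln(F/S)/T
ln(4946.28/4955.38) = ln(0.998164) = -0.001838
(r − q) = -0.001838 / (516/365) = -0.001300
q = r − ln(F/S)/T = 0.0396 + 0.001300 = 0.040900
q = 4.09%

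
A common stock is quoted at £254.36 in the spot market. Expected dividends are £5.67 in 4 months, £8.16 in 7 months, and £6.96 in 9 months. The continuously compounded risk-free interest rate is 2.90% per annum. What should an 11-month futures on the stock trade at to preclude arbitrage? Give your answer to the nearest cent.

£240.21

PV(dividends) I = 5.67·e^(−0.0290·4/12) + 8.16·e^(−0.0290·7/12) + 6.96·e^(−0.0290·9/12)
I = 5.6155 + 8.0231 + 6.8103 = 20.4489
F = (S − I)·e^(rT) = (254.36 − 20.4489) · e^(0.0290·11/12)
= 233.9111 · e^0.026583 = 233.9111 × 1.026939 = £240.21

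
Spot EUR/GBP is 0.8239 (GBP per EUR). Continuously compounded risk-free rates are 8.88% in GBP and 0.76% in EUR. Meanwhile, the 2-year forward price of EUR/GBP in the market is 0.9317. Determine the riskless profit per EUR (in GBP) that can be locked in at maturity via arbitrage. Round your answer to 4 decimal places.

Fair forward: F* = S·e^(carry·T), with carry = (r_GBP − r_EUR) = 0.0888 − 0.0076 = 0.0812
F* = 0.8239 · e^(0.0812 × 2) = 0.8239 · e^0.162400 = 0.8239 × 1.176331 = 0.9692
Market 0.9317 < fair 0.9692: forward underpriced → reverse cash-and-carry (short spot, go long the forward).
At maturity, profit = |F_mkt − F*| = |0.9317 − 0.9692| = 0.0375 per EUR (in GBP)

0.0375 per EUR (in GBP)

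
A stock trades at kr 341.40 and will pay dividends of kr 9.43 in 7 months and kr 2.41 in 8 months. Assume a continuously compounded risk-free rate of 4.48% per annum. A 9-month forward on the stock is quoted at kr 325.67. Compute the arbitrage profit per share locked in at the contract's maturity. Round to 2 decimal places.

PV(dividends) I = 9.43·e^(−0.0448·7/12) + 2.41·e^(−0.0448·8/12) = 11.5258
Fair forward F* = (S − I)·e^(rT) = (341.40 − 11.5258)·e^0.033600 = 329.8742 × 1.034171 = 341.1463
Market kr 325.67 < fair 341.1463: forward underpriced → reverse cash-and-carry (short the stock, invest proceeds at r, pay the dividends, go long the forward).
Profit at T = |F_mkt − F*| = |325.67 − 341.1463| = kr 15.48 per share

kr 15.48 per share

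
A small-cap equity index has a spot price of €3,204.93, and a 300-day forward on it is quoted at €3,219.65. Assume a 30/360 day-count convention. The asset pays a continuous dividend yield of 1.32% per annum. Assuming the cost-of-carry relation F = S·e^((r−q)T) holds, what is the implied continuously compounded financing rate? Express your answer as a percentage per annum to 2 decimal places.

1.87%

From F = S·e^((r−q)T): (r − q) = ln(F/S)/T
ln(3219.65/3204.93) = ln(1.004593) = 0.004582
(r − q) = 0.004582 / (300/360) = 0.005498
r = ln(F/S)/T + q = 0.005498 + 0.0132 = 0.018698
r = 1.87%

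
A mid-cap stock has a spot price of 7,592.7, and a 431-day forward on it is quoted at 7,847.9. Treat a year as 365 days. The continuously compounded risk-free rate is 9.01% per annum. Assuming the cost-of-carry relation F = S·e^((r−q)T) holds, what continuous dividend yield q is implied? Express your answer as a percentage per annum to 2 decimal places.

6.21%

From F = S·e^((r−q)T): (r − q) = ln(F/S)/T
ln(7847.9/7592.7) = ln(1.033611) = 0.033058
(r − q) = 0.033058 / (431/365) = 0.027996
q = r − ln(F/S)/T = 0.0901 − 0.027996 = 0.062104
q = 6.21%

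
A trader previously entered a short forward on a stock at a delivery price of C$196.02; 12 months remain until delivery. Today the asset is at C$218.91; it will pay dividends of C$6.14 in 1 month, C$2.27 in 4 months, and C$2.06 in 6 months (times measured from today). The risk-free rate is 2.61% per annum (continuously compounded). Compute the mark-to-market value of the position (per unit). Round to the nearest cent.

-C$17.53

PV(remaining dividends) I = 6.14·e^(−0.0261·1/12) + 2.27·e^(−0.0261·4/12) + 2.06·e^(−0.0261·6/12) = 10.4103
Current forward F = (S − I)·e^(rT) = (218.91 − 10.4103)·e^(0.0261·12/12) = 208.4997 × 1.026444 = 214.0133
Value (long) = (F − K)·e^(−rT) = (214.0133 − 196.02) × 0.974238 = 17.5298
Short position value = −(long value) = -C$17.53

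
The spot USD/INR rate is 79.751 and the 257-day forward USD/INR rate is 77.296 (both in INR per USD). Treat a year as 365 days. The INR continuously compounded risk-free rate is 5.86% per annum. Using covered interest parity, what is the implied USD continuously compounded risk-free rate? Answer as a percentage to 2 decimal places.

10.30%

F = S·e^((r_INR − r_USD)T) ⇒ r_USD = r_INR − ln(F/S)/T
ln(77.296/79.751) = -0.031267; /(257/365) = -0.044406
r_USD = 0.0586 + 0.044406 = 0.103006
r_USD = 10.30%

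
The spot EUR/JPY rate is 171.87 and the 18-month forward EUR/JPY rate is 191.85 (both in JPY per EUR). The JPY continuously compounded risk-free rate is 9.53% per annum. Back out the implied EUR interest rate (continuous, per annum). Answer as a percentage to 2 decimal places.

2.20%

F = S·e^((r_JPY − r_EUR)T) ⇒ r_EUR = r_JPY − ln(F/S)/T
ln(191.85/171.87) = 0.109975; /(18/12) = 0.073317
r_EUR = 0.0953 − 0.073317 = 0.021983
r_EUR = 2.20%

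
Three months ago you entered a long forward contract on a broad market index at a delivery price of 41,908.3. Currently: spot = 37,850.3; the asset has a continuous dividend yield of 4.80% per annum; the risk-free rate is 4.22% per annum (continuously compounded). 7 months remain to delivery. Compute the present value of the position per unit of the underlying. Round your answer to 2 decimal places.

Current fair forward for the remaining 7 months: F = S·e^((r − q)·T), (r − q) = 0.0422 − 0.0480 = -0.0058
F = 37850.3 · e^(-0.0058 × 7/12) = 37850.3 × 0.99662238 = 37722.4561
Value of long forward = (F − K)·e^(−rT) = (37722.4561 − 41908.3) · e^(−0.0422·7/12)
= -4185.8439 × 0.97568385 = -4084.06

-4084.06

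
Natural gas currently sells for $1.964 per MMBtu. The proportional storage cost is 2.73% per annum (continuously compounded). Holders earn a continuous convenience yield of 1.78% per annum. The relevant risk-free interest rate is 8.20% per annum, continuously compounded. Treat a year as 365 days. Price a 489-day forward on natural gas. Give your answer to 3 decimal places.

Net carry = r + u − y = 0.0820 + 0.0273 − 0.0178 = 0.0915
F = S·e^((r+u−y)T) = 1.964 · e^(0.0915 × 489/365) = 1.964 · e^0.122585
= 1.964 × 1.130415 = $2.220 per MMBtu

$2.220 per MMBtu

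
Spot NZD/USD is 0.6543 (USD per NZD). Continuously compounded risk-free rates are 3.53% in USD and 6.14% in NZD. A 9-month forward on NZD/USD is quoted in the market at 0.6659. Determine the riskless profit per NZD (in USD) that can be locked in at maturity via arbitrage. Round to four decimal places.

Fair forward: F* = S·e^(carry·T), with carry = (r_USD − r_NZD) = 0.0353 − 0.0614 = -0.0261
F* = 0.6543 · e^(-0.0261 × 9/12) = 0.6543 · e^-0.019575 = 0.6543 × 0.980615 = 0.6416
Market 0.6659 > fair 0.6416: forward overpriced → cash-and-carry (buy spot, short the forward).
At maturity, profit = |F_mkt − F*| = |0.6659 − 0.6416| = 0.0243 per NZD (in USD)

0.0243 per NZD (in USD)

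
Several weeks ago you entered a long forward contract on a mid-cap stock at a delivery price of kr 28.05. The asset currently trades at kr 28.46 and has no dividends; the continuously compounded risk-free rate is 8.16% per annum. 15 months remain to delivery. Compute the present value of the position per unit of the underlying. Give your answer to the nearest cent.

kr 3.13

Current fair forward for the remaining 15 months: F = S·e^(r·T), r = 0.0816
F = 28.46 · e^(0.0816 × 15/12) = 28.46 × 1.107383 = 31.5161
Value of long forward = (F − K)·e^(−rT) = (31.5161 − 28.05) · e^(−0.0816·15/12)
= 3.4661 × 0.903030 = 3.13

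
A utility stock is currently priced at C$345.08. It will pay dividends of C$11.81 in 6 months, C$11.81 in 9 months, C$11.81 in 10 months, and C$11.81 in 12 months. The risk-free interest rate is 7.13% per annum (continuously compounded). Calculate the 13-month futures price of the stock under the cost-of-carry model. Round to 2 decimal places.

C$324.48

PV(dividends) I = 11.81·e^(−0.0713·6/12) + 11.81·e^(−0.0713·9/12) + 11.81·e^(−0.0713·10/12) + 11.81·e^(−0.0713·12/12)
I = 11.3964 + 11.1950 + 11.1287 + 10.9973 = 44.7174
F = (S − I)·e^(rT) = (345.08 − 44.7174) · e^(0.0713·13/12)
= 300.3626 · e^0.077242 = 300.3626 × 1.080303 = C$324.48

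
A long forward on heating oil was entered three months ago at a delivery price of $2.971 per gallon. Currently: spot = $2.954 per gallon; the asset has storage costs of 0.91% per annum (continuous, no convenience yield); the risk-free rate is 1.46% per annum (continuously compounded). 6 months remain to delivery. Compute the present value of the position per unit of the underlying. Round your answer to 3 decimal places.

$0.018 per gallon

Current fair forward for the remaining 6 months: F = S·e^((r + u)·T), (r + u) = 0.0146 + 0.0091 = 0.0237
F = 2.954 · e^(0.0237 × 6/12) = 2.954 × 1.011920 = 2.9892
Value of long forward = (F − K)·e^(−rT) = (2.9892 − 2.971) · e^(−0.0146·6/12)
= 0.0182 × 0.992727 = 0.018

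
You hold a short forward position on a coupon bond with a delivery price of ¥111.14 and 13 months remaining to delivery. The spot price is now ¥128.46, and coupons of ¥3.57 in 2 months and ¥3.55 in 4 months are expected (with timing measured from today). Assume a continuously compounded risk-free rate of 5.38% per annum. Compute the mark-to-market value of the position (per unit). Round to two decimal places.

-¥16.59

PV(remaining coupons) I = 3.57·e^(−0.0538·2/12) + 3.55·e^(−0.0538·4/12) = 7.0250
Current forward F = (S − I)·e^(rT) = (128.46 − 7.0250)·e^(0.0538·13/12) = 121.4350 × 1.060015 = 128.7229
Value (long) = (F − K)·e^(−rT) = (128.7229 − 111.14) × 0.943383 = 16.5874
Short position value = −(long value) = -¥16.59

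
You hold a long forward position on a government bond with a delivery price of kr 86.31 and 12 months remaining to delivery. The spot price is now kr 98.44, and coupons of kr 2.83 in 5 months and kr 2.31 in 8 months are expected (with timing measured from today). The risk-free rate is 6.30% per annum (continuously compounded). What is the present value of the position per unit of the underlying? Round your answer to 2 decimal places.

PV(remaining coupons) I = 2.83·e^(−0.0630·5/12) + 2.31·e^(−0.0630·8/12) = 4.9717
Current forward F = (S − I)·e^(rT) = (98.44 − 4.9717)·e^(0.0630·12/12) = 93.4683 × 1.065027 = 99.5463
Value (long) = (F − K)·e^(−rT) = (99.5463 − 86.31) × 0.938943 = 12.4281
Value = kr 12.43

kr 12.43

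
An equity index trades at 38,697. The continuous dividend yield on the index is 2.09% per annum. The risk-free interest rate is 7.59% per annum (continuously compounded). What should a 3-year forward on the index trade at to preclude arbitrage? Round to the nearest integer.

45,639

F = S·e^((r − q)T) = 38697 · e^((0.0759 − 0.0209) × 3)
= 38697 · e^0.165000 = 38697 × 1.179393
F = 45,639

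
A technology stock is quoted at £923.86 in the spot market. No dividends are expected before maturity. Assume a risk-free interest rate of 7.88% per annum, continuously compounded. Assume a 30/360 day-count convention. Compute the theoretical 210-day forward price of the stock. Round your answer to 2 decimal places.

£967.32

F = S·e^(rT) = 923.86 · e^(0.0788 × 210/360)
= 923.86 · e^0.045967 = 923.86 × 1.047040
F = £967.32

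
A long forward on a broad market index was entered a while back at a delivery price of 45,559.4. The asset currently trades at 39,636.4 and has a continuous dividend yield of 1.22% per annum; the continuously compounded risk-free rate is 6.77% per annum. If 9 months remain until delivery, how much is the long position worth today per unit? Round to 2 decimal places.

-4028.49

Current fair forward for the remaining 9 months: F = S·e^((r − q)·T), (r − q) = 0.0677 − 0.0122 = 0.0555
F = 39636.4 · e^(0.0555 × 9/12) = 39636.4 × 1.04250347 = 41321.0845
Value of long forward = (F − K)·e^(−rT) = (41321.0845 − 45559.4) · e^(−0.0677·9/12)
= -4238.3155 × 0.95049251 = -4028.49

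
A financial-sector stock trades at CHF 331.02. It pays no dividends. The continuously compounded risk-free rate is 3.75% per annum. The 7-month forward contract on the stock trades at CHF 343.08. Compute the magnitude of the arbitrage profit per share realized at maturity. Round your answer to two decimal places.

CHF 4.74 per share

Fair forward: F* = S·e^(carry·T), with carry = r = 0.0375
F* = 331.02 · e^(0.0375 × 7/12) = 331.02 · e^0.021875 = 331.02 × 1.022116 = CHF 338.3408
Market CHF 343.08 > fair CHF 338.3408: forward overpriced → cash-and-carry (buy spot, short the forward).
At maturity, profit = |F_mkt − F*| = |343.08 − 338.3408| = CHF 4.74 per share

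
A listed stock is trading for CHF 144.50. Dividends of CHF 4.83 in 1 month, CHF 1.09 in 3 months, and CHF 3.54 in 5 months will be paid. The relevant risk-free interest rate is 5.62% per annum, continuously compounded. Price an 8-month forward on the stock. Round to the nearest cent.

PV(dividends) I = 4.83·e^(−0.0562·1/12) + 1.09·e^(−0.0562·3/12) + 3.54·e^(−0.0562·5/12)
I = 4.8074 + 1.0748 + 3.4581 = 9.3403
F = (S − I)·e^(rT) = (144.50 − 9.3403) · e^(0.0562·8/12)
= 135.1597 · e^0.037467 = 135.1597 × 1.038178 = CHF 140.32

CHF 140.32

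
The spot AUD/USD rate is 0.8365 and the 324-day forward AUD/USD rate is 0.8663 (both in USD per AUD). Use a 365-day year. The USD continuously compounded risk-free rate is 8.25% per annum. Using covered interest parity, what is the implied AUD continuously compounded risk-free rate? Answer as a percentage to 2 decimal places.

F = S·e^((r_USD − r_AUD)T) ⇒ r_AUD = r_USD − ln(F/S)/T
ln(0.8663/0.8365) = 0.035005; /(324/365) = 0.039435
r_AUD = 0.0825 − 0.039435 = 0.043065
r_AUD = 4.31%

4.31%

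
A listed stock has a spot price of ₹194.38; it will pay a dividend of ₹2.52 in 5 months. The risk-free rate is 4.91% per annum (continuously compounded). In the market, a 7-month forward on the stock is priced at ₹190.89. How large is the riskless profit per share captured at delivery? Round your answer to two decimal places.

PV(dividends) I = 2.52·e^(−0.0491·5/12) = 2.4690
Fair forward F* = (S − I)·e^(rT) = (194.38 − 2.4690)·e^0.028642 = 191.9110 × 1.029056 = 197.4872
Market ₹190.89 < fair 197.4872: forward underpriced → reverse cash-and-carry (short the stock, invest proceeds at r, pay the dividends, go long the forward).
Profit at T = |F_mkt − F*| = |190.89 − 197.4872| = ₹6.60 per share

₹6.60 per share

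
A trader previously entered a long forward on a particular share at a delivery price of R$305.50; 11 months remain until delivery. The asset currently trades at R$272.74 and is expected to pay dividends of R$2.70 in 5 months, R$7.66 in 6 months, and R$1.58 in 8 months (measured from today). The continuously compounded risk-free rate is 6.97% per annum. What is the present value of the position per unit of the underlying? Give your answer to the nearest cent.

-R$25.38

PV(remaining dividends) I = 2.70·e^(−0.0697·5/12) + 7.66·e^(−0.0697·6/12) + 1.58·e^(−0.0697·8/12) = 11.5286
Current forward F = (S − I)·e^(rT) = (272.74 − 11.5286)·e^(0.0697·11/12) = 261.2114 × 1.065977 = 278.4453
Value (long) = (F − K)·e^(−rT) = (278.4453 − 305.50) × 0.938107 = -25.3802
Value = -R$25.38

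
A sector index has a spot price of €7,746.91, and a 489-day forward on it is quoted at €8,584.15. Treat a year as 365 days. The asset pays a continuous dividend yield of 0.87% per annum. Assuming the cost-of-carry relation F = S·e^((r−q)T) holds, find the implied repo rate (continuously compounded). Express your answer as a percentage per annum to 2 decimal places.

From F = S·e^((r−q)T): (r − q) = ln(F/S)/T
ln(8584.15/7746.91) = ln(1.108074) = 0.102623
(r − q) = 0.102623 / (489/365) = 0.076600
r = ln(F/S)/T + q = 0.076600 + 0.0087 = 0.085300
r = 8.53%

8.53%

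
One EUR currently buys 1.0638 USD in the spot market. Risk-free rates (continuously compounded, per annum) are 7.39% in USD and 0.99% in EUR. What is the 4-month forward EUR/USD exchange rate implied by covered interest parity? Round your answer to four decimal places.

1.0867

F = S·e^((r_USD − r_EUR)T) = 1.0638 · e^((0.0739 − 0.0099) × 4/12)
= 1.0638 · e^0.021333 = 1.0638 × 1.021562
F = 1.0867 USD per EUR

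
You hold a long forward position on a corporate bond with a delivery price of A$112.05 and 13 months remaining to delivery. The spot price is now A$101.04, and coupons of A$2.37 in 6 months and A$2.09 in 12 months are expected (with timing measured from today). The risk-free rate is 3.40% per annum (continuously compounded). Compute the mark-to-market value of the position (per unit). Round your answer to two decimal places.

PV(remaining coupons) I = 2.37·e^(−0.0340·6/12) + 2.09·e^(−0.0340·12/12) = 4.3502
Current forward F = (S − I)·e^(rT) = (101.04 − 4.3502)·e^(0.0340·13/12) = 96.6898 × 1.037520 = 100.3176
Value (long) = (F − K)·e^(−rT) = (100.3176 − 112.05) × 0.963837 = -11.3081
Value = -A$11.31

-A$11.31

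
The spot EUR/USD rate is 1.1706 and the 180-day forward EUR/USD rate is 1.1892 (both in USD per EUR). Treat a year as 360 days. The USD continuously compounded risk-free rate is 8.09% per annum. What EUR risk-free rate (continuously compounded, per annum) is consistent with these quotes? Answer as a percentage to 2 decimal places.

F = S·e^((r_USD − r_EUR)T) ⇒ r_EUR = r_USD − ln(F/S)/T
ln(1.1892/1.1706) = 0.015764; /(180/360) = 0.031528
r_EUR = 0.0809 − 0.031528 = 0.049372
r_EUR = 4.94%

4.94%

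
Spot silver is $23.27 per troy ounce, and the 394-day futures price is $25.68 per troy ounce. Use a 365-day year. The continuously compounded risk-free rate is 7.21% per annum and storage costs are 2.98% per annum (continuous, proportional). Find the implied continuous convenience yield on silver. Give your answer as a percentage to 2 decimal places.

1.06%

F = S·e^((r+u−y)T) ⇒ (r+u−y) = ln(F/S)/T
ln(25.68/23.27) = 0.098548; /T ⇒ 0.091294
y = r + u − ln(F/S)/T = 0.0721 + 0.0298 − 0.091294 = 0.010606
y = 1.06%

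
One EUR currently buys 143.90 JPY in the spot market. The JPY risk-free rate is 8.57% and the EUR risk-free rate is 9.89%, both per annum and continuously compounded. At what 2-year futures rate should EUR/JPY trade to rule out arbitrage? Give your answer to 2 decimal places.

F = S·e^((r_JPY − r_EUR)T) = 143.90 · e^((0.0857 − 0.0989) × 2)
= 143.90 · e^-0.026400 = 143.90 × 0.973945
F = 140.15 JPY per EUR

140.15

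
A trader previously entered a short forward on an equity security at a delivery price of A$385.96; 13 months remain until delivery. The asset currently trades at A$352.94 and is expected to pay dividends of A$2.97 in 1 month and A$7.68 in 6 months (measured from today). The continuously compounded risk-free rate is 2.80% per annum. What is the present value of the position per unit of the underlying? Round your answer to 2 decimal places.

A$32.02

PV(remaining dividends) I = 2.97·e^(−0.0280·1/12) + 7.68·e^(−0.0280·6/12) = 10.5363
Current forward F = (S − I)·e^(rT) = (352.94 − 10.5363)·e^(0.0280·13/12) = 342.4037 × 1.030798 = 352.9490
Value (long) = (F − K)·e^(−rT) = (352.9490 − 385.96) × 0.970122 = -32.0247
Short position value = −(long value) = A$32.02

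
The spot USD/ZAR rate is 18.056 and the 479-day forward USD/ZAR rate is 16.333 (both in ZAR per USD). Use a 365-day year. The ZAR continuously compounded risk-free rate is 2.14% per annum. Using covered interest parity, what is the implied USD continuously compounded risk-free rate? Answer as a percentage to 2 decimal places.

F = S·e^((r_ZAR − r_USD)T) ⇒ r_USD = r_ZAR − ln(F/S)/T
ln(16.333/18.056) = -0.100290; /(479/365) = -0.076421
r_USD = 0.0214 + 0.076421 = 0.097821
r_USD = 9.78%

9.78%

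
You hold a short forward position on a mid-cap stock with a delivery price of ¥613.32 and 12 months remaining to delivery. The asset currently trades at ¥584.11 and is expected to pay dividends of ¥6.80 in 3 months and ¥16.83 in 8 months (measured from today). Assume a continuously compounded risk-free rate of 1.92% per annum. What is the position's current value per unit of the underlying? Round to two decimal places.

¥40.93

PV(remaining dividends) I = 6.80·e^(−0.0192·3/12) + 16.83·e^(−0.0192·8/12) = 23.3834
Current forward F = (S − I)·e^(rT) = (584.11 − 23.3834)·e^(0.0192·12/12) = 560.7266 × 1.019386 = 571.5968
Value (long) = (F − K)·e^(−rT) = (571.5968 − 613.32) × 0.980983 = -40.9297
Short position value = −(long value) = ¥40.93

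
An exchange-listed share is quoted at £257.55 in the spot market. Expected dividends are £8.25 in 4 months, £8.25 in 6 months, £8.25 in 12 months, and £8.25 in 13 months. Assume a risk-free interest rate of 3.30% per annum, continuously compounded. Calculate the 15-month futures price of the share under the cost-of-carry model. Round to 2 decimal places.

PV(dividends) I = 8.25·e^(−0.0330·4/12) + 8.25·e^(−0.0330·6/12) + 8.25·e^(−0.0330·12/12) + 8.25·e^(−0.0330·13/12)
I = 8.1597 + 8.1150 + 7.9822 + 7.9603 = 32.2172
F = (S − I)·e^(rT) = (257.55 − 32.2172) · e^(0.0330·15/12)
= 225.3328 · e^0.041250 = 225.3328 × 1.042113 = £234.82

£234.82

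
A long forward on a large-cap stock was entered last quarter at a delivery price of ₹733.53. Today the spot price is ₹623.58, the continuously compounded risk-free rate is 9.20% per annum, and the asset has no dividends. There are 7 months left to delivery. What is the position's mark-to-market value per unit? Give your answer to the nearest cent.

Current fair forward for the remaining 7 months: F = S·e^(r·T), r = 0.0920
F = 623.58 · e^(0.0920 × 7/12) = 623.58 × 1.055133 = 657.9598
Value of long forward = (F − K)·e^(−rT) = (657.9598 − 733.53) · e^(−0.0920·7/12)
= -75.5702 × 0.947748 = -71.62

-₹71.62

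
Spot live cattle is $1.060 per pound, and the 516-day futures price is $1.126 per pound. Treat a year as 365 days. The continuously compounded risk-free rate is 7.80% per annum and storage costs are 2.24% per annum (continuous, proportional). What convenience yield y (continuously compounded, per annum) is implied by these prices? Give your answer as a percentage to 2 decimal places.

5.77%

F = S·e^((r+u−y)T) ⇒ (r+u−y) = ln(F/S)/T
ln(1.126/1.060) = 0.060403; /T ⇒ 0.042727
y = r + u − ln(F/S)/T = 0.0780 + 0.0224 − 0.042727 = 0.057673
y = 5.77%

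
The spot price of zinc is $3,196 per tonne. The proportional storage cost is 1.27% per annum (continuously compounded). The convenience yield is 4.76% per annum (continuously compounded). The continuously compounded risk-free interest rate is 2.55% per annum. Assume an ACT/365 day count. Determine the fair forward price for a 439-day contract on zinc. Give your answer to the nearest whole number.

$3,160 per tonne

Net carry = r + u − y = 0.0255 + 0.0127 − 0.0476 = -0.0094
F = S·e^((r+u−y)T) = 3196 · e^(-0.0094 × 439/365) = 3196 · e^-0.011306
= 3196 × 0.988758 = $3,160 per tonne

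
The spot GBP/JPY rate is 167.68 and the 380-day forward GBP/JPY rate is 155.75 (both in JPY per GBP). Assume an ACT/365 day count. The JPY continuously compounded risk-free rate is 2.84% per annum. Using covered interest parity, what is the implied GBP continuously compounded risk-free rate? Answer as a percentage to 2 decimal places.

F = S·e^((r_JPY − r_GBP)T) ⇒ r_GBP = r_JPY − ln(F/S)/T
ln(155.75/167.68) = -0.073805; /(380/365) = -0.070892
r_GBP = 0.0284 + 0.070892 = 0.099292
r_GBP = 9.93%

9.93%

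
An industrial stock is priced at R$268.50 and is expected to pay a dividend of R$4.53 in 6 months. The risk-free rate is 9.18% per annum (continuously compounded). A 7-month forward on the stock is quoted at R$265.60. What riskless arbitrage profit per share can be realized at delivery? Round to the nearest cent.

R$13.11 per share

PV(dividends) I = 4.53·e^(−0.0918·6/12) = 4.3268
Fair forward F* = (S − I)·e^(rT) = (268.50 − 4.3268)·e^0.053550 = 264.1732 × 1.055010 = 278.7054
Market R$265.60 < fair 278.7054: forward underpriced → reverse cash-and-carry (short the stock, invest proceeds at r, pay the dividends, go long the forward).
Profit at T = |F_mkt − F*| = |265.60 − 278.7054| = R$13.11 per share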